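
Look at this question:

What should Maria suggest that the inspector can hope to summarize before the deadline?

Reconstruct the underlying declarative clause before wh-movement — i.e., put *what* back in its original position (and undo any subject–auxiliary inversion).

The filler 'what' is interpreted as the direct object of 'summarize'. Fronting leaves a gap immediately after 'summarize':
What should Maria suggest that the inspector can hope to summarize ___ before the deadline?

Maria should suggest that the inspector can hope to summarize what before the deadline.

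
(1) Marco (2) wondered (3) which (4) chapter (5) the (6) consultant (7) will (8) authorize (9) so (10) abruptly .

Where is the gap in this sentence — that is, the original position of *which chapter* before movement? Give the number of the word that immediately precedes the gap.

8

In situ: The consultant will authorize which chapter so abruptly.
'which chapter' is the direct object of 'authorize'. Fronting leaves a gap immediately after 'authorize':
Marco wondered which chapter the consultant will authorize ___ so abruptly.
'authorize' is word 8.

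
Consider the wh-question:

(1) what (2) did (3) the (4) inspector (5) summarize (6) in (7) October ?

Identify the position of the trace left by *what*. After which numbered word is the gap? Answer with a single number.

In situ: The inspector did summarize what in October.
'what' is the direct object of 'summarize'. It moves to the left edge, and the trace sits right after 'summarize':
What did the inspector summarize ___ in October?
'summarize' is word 5.

5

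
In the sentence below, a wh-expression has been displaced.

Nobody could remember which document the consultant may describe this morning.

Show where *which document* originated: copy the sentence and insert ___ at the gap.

Underlying clause: The consultant may describe which document this morning.
'which document' is the direct object of 'describe'. The gap is right after 'describe'.

Nobody could remember which document the consultant may describe ___ this morning.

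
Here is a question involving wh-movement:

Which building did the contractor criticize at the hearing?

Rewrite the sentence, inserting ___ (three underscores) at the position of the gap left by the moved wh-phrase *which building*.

Which building did the contractor criticize ___ at the hearing?

In situ: The contractor did criticize which building at the hearing.
The filler 'which building' is interpreted as the direct object of 'criticize'. The gap is right after 'criticize'.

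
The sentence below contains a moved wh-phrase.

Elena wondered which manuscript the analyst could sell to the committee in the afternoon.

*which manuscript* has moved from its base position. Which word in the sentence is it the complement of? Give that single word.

Pre-movement form: The analyst could sell which manuscript to the committee in the afternoon.
'which manuscript' is the direct object of 'sell'. Wh-movement fronts it, leaving a gap right after 'sell':
Elena wondered which manuscript the analyst could sell ___ to the committee in the afternoon.

sell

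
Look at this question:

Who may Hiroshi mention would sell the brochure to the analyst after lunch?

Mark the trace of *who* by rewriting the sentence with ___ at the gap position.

Who may Hiroshi mention ___ would sell the brochure to the analyst after lunch?

In situ: Hiroshi may mention who would sell the brochure to the analyst after lunch.
'who' is the subject of the clause embedded under 'mention'. The gap is right after 'mention'.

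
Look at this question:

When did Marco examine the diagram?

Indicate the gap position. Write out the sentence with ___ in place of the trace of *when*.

When did Marco examine the diagram ___?

In situ: Marco did examine the diagram when.
'when' functions as the temporal adjunct. The gap is right after 'diagram'.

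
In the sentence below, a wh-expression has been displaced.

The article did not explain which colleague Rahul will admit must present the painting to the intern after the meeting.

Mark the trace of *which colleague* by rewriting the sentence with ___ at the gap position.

The article did not explain which colleague Rahul will admit ___ must present the painting to the intern after the meeting.

Underlying clause: Rahul will admit which colleague must present the painting to the intern after the meeting.
'which colleague' functions as the subject of the clause embedded under 'admit'. The gap is right after 'admit'.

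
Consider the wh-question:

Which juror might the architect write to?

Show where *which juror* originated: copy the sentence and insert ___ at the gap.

Which juror might the architect write to ___?

Pre-movement form: The architect might write to which juror.
The filler 'which juror' is interpreted as the object of the preposition 'to'. The gap is right after 'to'.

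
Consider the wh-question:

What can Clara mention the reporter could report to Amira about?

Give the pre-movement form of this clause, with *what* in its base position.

'what' is the object of the preposition 'about'. It moves to the left edge, and the trace sits right after 'about':
What can Clara mention the reporter could report to Amira about ___?

Clara can mention the reporter could report to Amira about what.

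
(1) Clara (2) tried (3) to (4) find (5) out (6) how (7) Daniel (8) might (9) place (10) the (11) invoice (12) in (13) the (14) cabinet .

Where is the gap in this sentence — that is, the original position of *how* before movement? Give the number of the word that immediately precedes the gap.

Pre-movement form: Daniel might place the invoice in the cabinet how.
The filler 'how' is interpreted as the manner adjunct. Fronting leaves a gap immediately after 'cabinet':
Clara tried to find out how Daniel might place the invoice in the cabinet ___.
'cabinet' is word 14.

14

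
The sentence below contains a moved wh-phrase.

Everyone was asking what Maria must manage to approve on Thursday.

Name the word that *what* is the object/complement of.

Pre-movement form: Maria must manage to approve what on Thursday.
'what' functions as the direct object of 'approve'. Fronting leaves a gap immediately after 'approve':
Everyone was asking what Maria must manage to approve ___ on Thursday.

approve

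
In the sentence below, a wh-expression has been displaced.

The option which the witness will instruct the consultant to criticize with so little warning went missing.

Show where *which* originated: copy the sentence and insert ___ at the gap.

'which' is the direct object of 'criticize'. The gap is right after 'criticize'.

The option which the witness will instruct the consultant to criticize ___ with so little warning went missing.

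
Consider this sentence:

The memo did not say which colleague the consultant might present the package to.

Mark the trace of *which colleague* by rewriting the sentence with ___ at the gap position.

In situ: The consultant might present the package to which colleague.
'which colleague' is the object of the preposition 'to' (recipient of 'present'). The gap is right after 'to'.

The memo did not say which colleague the consultant might present the package to ___.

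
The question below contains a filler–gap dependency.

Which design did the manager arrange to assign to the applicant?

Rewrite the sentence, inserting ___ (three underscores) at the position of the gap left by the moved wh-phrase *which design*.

Which design did the manager arrange to assign ___ to the applicant?

In situ: The manager did arrange to assign which design to the applicant.
The filler 'which design' is interpreted as the direct object of 'assign'. The gap is right after 'assign'.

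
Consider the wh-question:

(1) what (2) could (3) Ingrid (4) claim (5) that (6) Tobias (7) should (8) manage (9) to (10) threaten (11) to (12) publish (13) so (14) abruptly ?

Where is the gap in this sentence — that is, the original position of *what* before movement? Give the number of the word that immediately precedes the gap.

Underlying clause: Ingrid could claim that Tobias should manage to threaten to publish what so abruptly.
The filler 'what' is interpreted as the direct object of 'publish'. Fronting leaves a gap immediately after 'publish':
What could Ingrid claim that Tobias should manage to threaten to publish ___ so abruptly?
'publish' is word 12.

12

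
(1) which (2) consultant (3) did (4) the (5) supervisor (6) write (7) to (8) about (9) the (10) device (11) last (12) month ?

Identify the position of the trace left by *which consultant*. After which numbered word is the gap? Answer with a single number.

Underlying clause: The supervisor did write to which consultant about the device last month.
The filler 'which consultant' is interpreted as the object of the preposition 'to'. It moves to the left edge, and the trace sits right after 'to':
Which consultant did the supervisor write to ___ about the device last month?
'to' is word 7.

7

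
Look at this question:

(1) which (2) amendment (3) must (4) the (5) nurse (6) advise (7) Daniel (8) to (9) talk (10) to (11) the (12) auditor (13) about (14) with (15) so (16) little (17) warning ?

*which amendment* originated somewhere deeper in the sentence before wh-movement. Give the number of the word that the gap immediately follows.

13

Underlying clause: The nurse must advise Daniel to talk to the auditor about which amendment with so little warning.
The filler 'which amendment' is interpreted as the object of the preposition 'about'. Fronting leaves a gap immediately after 'about':
Which amendment must the nurse advise Daniel to talk to the auditor about ___ with so little warning?
'about' is word 13.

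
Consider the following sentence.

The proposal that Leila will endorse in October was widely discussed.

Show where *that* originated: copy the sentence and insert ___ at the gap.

The proposal that Leila will endorse ___ in October was widely discussed.

The filler 'that' is interpreted as the direct object of 'endorse'. The gap is right after 'endorse'.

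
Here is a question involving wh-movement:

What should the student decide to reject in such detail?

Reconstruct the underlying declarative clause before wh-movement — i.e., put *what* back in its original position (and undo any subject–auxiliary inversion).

The student should decide to reject what in such detail.

The filler 'what' is interpreted as the direct object of 'reject'. Wh-movement fronts it, leaving a gap right after 'reject':
What should the student decide to reject ___ in such detail?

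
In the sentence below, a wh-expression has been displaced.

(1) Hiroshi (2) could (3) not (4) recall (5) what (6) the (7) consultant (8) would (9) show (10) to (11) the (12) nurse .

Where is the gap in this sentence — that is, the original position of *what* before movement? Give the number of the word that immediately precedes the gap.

Before movement: The consultant would show what to the nurse.
'what' is the direct object of 'show'. Wh-movement fronts it, leaving a gap right after 'show':
Hiroshi could not recall what the consultant would show ___ to the nurse.
'show' is word 9.

9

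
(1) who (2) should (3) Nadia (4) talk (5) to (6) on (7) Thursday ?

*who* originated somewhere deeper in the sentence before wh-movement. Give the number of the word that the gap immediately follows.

In situ: Nadia should talk to who on Thursday.
'who' functions as the object of the preposition 'to'. Wh-movement fronts it, leaving a gap right after 'to':
Who should Nadia talk to ___ on Thursday?
'to' is word 5.

5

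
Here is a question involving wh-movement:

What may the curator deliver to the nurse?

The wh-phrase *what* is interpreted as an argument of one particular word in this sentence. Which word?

deliver

Before movement: The curator may deliver what to the nurse.
'what' is the direct object of 'deliver'. Fronting leaves a gap immediately after 'deliver':
What may the curator deliver ___ to the nurse?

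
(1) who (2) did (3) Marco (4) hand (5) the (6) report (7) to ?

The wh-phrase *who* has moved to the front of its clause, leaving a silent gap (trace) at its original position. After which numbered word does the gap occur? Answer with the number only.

Underlying clause: Marco did hand the report to who.
'who' functions as the object of the preposition 'to' (recipient of 'hand'). Fronting leaves a gap immediately after 'to':
Who did Marco hand the report to ___?
'to' is word 7.

7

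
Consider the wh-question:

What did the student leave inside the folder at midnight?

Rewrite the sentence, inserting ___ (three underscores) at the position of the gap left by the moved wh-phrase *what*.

What did the student leave ___ inside the folder at midnight?

Before movement: The student did leave what inside the folder at midnight.
'what' is the direct object of 'leave'. The gap is right after 'leave'.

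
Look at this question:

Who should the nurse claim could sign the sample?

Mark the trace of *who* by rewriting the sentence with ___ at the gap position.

Pre-movement form: The nurse should claim who could sign the sample.
The filler 'who' is interpreted as the subject of the clause embedded under 'claim'. The gap is right after 'claim'.

Who should the nurse claim ___ could sign the sample?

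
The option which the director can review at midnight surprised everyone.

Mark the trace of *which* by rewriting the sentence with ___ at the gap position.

'which' functions as the direct object of 'review'. The gap is right after 'review'.

The option which the director can review ___ at midnight surprised everyone.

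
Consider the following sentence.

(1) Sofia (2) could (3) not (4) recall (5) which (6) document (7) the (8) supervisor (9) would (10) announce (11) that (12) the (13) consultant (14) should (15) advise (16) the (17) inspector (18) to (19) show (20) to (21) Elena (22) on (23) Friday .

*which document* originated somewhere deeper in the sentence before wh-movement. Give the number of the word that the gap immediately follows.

19

Underlying clause: The supervisor would announce that the consultant should advise the inspector to show which document to Elena on Friday.
The filler 'which document' is interpreted as the direct object of 'show'. Wh-movement fronts it, leaving a gap right after 'show':
Sofia could not recall which document the supervisor would announce that the consultant should advise the inspector to show ___ to Elena on Friday.
'show' is word 19.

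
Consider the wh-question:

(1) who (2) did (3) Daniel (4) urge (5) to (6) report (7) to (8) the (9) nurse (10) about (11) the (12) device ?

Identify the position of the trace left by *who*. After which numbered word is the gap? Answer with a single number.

4

Before movement: Daniel did urge who to report to the nurse about the device.
'who' is the direct object of 'urge'. It moves to the left edge, and the trace sits right after 'urge':
Who did Daniel urge ___ to report to the nurse about the device?
'urge' is word 4.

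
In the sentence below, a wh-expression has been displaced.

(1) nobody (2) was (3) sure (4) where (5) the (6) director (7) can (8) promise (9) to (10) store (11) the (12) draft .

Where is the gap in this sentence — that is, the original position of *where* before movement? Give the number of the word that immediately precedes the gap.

12

In situ: The director can promise to store the draft where.
The filler 'where' is interpreted as the locative complement of 'store'. Fronting leaves a gap immediately after 'draft':
Nobody was sure where the director can promise to store the draft ___.
'draft' is word 12.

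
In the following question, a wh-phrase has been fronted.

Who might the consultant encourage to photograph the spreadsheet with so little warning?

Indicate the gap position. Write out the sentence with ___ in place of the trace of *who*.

Underlying clause: The consultant might encourage who to photograph the spreadsheet with so little warning.
The filler 'who' is interpreted as the direct object of 'encourage'. The gap is right after 'encourage'.

Who might the consultant encourage ___ to photograph the spreadsheet with so little warning?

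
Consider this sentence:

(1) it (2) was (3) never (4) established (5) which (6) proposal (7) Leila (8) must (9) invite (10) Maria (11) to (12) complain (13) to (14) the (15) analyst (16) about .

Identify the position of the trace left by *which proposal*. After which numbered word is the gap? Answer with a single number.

In situ: Leila must invite Maria to complain to the analyst about which proposal.
'which proposal' functions as the object of the preposition 'about'. Fronting leaves a gap immediately after 'about':
It was never established which proposal Leila must invite Maria to complain to the analyst about ___.
'about' is word 16.

16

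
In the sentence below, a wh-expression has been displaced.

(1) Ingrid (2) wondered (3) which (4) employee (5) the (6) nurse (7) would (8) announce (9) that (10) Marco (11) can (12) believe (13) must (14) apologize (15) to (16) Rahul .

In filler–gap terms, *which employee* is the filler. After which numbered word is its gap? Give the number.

Before movement: The nurse would announce that Marco can believe which employee must apologize to Rahul.
'which employee' is the subject of the clause embedded under 'believe'. Fronting leaves a gap immediately after 'believe':
Ingrid wondered which employee the nurse would announce that Marco can believe ___ must apologize to Rahul.
'believe' is word 12.

12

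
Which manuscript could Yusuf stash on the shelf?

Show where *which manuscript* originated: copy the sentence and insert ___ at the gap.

Before movement: Yusuf could stash which manuscript on the shelf.
'which manuscript' is the direct object of 'stash'. The gap is right after 'stash'.

Which manuscript could Yusuf stash ___ on the shelf?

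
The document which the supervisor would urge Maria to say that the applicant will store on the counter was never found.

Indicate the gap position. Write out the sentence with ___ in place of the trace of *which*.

The filler 'which' is interpreted as the direct object of 'store'. The gap is right after 'store'.

The document which the supervisor would urge Maria to say that the applicant will store ___ on the counter was never found.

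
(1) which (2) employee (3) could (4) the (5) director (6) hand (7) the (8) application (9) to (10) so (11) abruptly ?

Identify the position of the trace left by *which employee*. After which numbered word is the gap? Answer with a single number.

Underlying clause: The director could hand the application to which employee so abruptly.
'which employee' functions as the object of the preposition 'to' (recipient of 'hand'). Wh-movement fronts it, leaving a gap right after 'to':
Which employee could the director hand the application to ___ so abruptly?
'to' is word 9.

9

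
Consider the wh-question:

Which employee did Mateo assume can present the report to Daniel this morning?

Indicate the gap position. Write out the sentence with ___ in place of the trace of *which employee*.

Which employee did Mateo assume ___ can present the report to Daniel this morning?

Pre-movement form: Mateo did assume which employee can present the report to Daniel this morning.
'which employee' is the subject of the clause embedded under 'assume'. The gap is right after 'assume'.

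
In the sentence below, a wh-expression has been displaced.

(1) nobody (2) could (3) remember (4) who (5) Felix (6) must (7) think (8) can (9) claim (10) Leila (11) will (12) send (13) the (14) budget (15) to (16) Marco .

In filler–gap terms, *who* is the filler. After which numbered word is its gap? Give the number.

7

In situ: Felix must think who can claim Leila will send the budget to Marco.
'who' functions as the subject of the clause embedded under 'think'. Wh-movement fronts it, leaving a gap right after 'think':
Nobody could remember who Felix must think ___ can claim Leila will send the budget to Marco.
'think' is word 7.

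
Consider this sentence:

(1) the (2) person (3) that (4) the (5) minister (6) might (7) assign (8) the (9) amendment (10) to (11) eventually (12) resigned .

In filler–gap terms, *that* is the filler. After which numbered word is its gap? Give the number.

10

The filler 'that' is interpreted as the object of the preposition 'to' (recipient of 'assign'). Fronting leaves a gap immediately after 'to':
The person that the minister might assign the amendment to ___ eventually resigned.
'to' is word 10.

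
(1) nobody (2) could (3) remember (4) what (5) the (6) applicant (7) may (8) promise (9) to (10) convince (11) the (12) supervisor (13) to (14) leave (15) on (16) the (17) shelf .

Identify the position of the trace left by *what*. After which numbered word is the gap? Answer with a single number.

14

In situ: The applicant may promise to convince the supervisor to leave what on the shelf.
'what' is the direct object of 'leave'. Fronting leaves a gap immediately after 'leave':
Nobody could remember what the applicant may promise to convince the supervisor to leave ___ on the shelf.
'leave' is word 14.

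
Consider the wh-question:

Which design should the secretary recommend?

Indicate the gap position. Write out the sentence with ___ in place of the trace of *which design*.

Pre-movement form: The secretary should recommend which design.
The filler 'which design' is interpreted as the direct object of 'recommend'. The gap is right after 'recommend'.

Which design should the secretary recommend ___?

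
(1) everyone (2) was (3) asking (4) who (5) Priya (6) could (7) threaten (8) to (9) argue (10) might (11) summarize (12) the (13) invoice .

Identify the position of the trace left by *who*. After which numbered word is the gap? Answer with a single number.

9

In situ: Priya could threaten to argue who might summarize the invoice.
'who' is the subject of the clause embedded under 'argue'. Fronting leaves a gap immediately after 'argue':
Everyone was asking who Priya could threaten to argue ___ might summarize the invoice.
'argue' is word 9.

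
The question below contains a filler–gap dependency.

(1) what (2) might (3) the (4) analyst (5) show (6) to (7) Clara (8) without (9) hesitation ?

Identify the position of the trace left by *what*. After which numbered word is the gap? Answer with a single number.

Before movement: The analyst might show what to Clara without hesitation.
The filler 'what' is interpreted as the direct object of 'show'. It moves to the left edge, and the trace sits right after 'show':
What might the analyst show ___ to Clara without hesitation?
'show' is word 5.

5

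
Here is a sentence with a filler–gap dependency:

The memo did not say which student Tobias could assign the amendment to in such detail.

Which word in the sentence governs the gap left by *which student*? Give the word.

In situ: Tobias could assign the amendment to which student in such detail.
'which student' functions as the object of the preposition 'to' (recipient of 'assign'). Fronting leaves a gap immediately after 'to':
The memo did not say which student Tobias could assign the amendment to ___ in such detail.

to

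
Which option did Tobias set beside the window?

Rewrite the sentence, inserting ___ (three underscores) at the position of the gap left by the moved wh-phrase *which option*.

Which option did Tobias set ___ beside the window?

In situ: Tobias did set which option beside the window.
'which option' is the direct object of 'set'. The gap is right after 'set'.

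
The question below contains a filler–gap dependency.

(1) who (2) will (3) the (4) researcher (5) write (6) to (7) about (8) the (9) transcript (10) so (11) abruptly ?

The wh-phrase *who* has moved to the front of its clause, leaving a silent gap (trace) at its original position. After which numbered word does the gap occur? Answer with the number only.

6

Underlying clause: The researcher will write to who about the transcript so abruptly.
The filler 'who' is interpreted as the object of the preposition 'to'. Wh-movement fronts it, leaving a gap right after 'to':
Who will the researcher write to ___ about the transcript so abruptly?
'to' is word 6.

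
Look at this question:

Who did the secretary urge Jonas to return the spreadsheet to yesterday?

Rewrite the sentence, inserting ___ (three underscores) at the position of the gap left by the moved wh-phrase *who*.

Underlying clause: The secretary did urge Jonas to return the spreadsheet to who yesterday.
'who' is the object of the preposition 'to' (recipient of 'return'). The gap is right after 'to'.

Who did the secretary urge Jonas to return the spreadsheet to ___ yesterday?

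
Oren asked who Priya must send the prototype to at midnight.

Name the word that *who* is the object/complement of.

to

Pre-movement form: Priya must send the prototype to who at midnight.
The filler 'who' is interpreted as the object of the preposition 'to' (recipient of 'send'). Fronting leaves a gap immediately after 'to':
Oren asked who Priya must send the prototype to ___ at midnight.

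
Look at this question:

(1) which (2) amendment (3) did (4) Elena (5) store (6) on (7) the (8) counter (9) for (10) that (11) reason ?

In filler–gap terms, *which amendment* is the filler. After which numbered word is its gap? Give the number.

5

Pre-movement form: Elena did store which amendment on the counter for that reason.
The filler 'which amendment' is interpreted as the direct object of 'store'. Fronting leaves a gap immediately after 'store':
Which amendment did Elena store ___ on the counter for that reason?
'store' is word 5.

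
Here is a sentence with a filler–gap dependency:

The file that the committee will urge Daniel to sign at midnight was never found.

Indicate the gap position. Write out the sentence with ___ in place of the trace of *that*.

The file that the committee will urge Daniel to sign ___ at midnight was never found.

The filler 'that' is interpreted as the direct object of 'sign'. The gap is right after 'sign'.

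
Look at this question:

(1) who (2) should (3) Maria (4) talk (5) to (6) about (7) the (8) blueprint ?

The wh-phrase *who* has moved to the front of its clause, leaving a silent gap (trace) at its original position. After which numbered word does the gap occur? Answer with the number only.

5

Underlying clause: Maria should talk to who about the blueprint.
'who' functions as the object of the preposition 'to'. Fronting leaves a gap immediately after 'to':
Who should Maria talk to ___ about the blueprint?
'to' is word 5.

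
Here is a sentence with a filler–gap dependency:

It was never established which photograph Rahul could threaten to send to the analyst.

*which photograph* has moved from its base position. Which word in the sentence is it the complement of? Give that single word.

send

Underlying clause: Rahul could threaten to send which photograph to the analyst.
'which photograph' functions as the direct object of 'send'. It moves to the left edge, and the trace sits right after 'send':
It was never established which photograph Rahul could threaten to send ___ to the analyst.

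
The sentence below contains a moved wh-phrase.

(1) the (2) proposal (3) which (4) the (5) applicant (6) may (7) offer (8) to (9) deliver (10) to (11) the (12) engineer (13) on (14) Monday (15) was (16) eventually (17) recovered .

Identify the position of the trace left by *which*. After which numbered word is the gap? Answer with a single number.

The filler 'which' is interpreted as the direct object of 'deliver'. It moves to the left edge, and the trace sits right after 'deliver':
The proposal which the applicant may offer to deliver ___ to the engineer on Monday was eventually recovered.
'deliver' is word 9.

9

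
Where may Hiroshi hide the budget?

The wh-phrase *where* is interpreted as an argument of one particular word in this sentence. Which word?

Before movement: Hiroshi may hide the budget where.
The filler 'where' is interpreted as the locative complement of 'hide'. Wh-movement fronts it, leaving a gap right after 'budget':
Where may Hiroshi hide the budget ___?

hide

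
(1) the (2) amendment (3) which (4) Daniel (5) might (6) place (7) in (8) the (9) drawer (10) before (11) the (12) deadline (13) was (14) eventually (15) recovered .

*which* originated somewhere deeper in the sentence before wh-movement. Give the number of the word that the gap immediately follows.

'which' is the direct object of 'place'. It moves to the left edge, and the trace sits right after 'place':
The amendment which Daniel might place ___ in the drawer before the deadline was eventually recovered.
'place' is word 6.

6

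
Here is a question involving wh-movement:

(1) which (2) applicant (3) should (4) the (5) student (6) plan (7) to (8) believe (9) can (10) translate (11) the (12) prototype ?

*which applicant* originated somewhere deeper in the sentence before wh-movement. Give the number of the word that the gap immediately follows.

Underlying clause: The student should plan to believe which applicant can translate the prototype.
'which applicant' is the subject of the clause embedded under 'believe'. It moves to the left edge, and the trace sits right after 'believe':
Which applicant should the student plan to believe ___ can translate the prototype?
'believe' is word 8.

8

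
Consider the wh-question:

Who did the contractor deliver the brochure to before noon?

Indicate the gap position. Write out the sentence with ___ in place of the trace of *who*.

Who did the contractor deliver the brochure to ___ before noon?

Pre-movement form: The contractor did deliver the brochure to who before noon.
'who' is the object of the preposition 'to' (recipient of 'deliver'). The gap is right after 'to'.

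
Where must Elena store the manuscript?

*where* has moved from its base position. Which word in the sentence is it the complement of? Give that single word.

store

Before movement: Elena must store the manuscript where.
'where' functions as the locative complement of 'store'. Wh-movement fronts it, leaving a gap right after 'manuscript':
Where must Elena store the manuscript ___?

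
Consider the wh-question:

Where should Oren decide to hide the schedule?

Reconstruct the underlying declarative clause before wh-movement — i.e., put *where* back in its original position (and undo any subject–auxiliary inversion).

Oren should decide to hide the schedule where.

'where' is the locative complement of 'hide'. Wh-movement fronts it, leaving a gap right after 'schedule':
Where should Oren decide to hide the schedule ___?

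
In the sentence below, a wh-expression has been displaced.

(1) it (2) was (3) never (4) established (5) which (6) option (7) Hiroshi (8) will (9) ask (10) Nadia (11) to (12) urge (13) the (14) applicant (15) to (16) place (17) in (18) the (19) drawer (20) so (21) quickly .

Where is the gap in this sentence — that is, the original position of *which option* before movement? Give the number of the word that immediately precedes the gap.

Before movement: Hiroshi will ask Nadia to urge the applicant to place which option in the drawer so quickly.
'which option' is the direct object of 'place'. Wh-movement fronts it, leaving a gap right after 'place':
It was never established which option Hiroshi will ask Nadia to urge the applicant to place ___ in the drawer so quickly.
'place' is word 16.

16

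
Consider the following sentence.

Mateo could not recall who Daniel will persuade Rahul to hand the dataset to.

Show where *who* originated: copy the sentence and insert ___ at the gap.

Mateo could not recall who Daniel will persuade Rahul to hand the dataset to ___.

In situ: Daniel will persuade Rahul to hand the dataset to who.
'who' functions as the object of the preposition 'to' (recipient of 'hand'). The gap is right after 'to'.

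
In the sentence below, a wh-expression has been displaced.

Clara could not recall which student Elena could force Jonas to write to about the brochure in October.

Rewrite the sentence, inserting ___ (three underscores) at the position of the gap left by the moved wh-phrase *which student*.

Underlying clause: Elena could force Jonas to write to which student about the brochure in October.
The filler 'which student' is interpreted as the object of the preposition 'to'. The gap is right after 'to'.

Clara could not recall which student Elena could force Jonas to write to ___ about the brochure in October.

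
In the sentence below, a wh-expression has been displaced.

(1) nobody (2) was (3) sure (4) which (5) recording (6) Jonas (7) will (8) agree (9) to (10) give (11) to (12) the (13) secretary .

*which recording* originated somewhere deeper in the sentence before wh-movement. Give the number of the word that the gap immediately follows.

Pre-movement form: Jonas will agree to give which recording to the secretary.
'which recording' functions as the direct object of 'give'. It moves to the left edge, and the trace sits right after 'give':
Nobody was sure which recording Jonas will agree to give ___ to the secretary.
'give' is word 10.

10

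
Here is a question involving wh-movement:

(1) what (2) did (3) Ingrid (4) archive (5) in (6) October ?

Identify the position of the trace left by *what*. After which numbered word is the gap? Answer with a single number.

4

In situ: Ingrid did archive what in October.
'what' functions as the direct object of 'archive'. Fronting leaves a gap immediately after 'archive':
What did Ingrid archive ___ in October?
'archive' is word 4.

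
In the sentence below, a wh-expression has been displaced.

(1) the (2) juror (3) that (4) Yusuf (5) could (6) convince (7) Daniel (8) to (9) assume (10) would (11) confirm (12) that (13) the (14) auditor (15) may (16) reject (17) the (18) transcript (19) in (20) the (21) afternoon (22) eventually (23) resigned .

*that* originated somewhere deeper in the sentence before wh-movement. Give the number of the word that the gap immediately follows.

The filler 'that' is interpreted as the subject of the clause embedded under 'assume'. Fronting leaves a gap immediately after 'assume':
The juror that Yusuf could convince Daniel to assume ___ would confirm that the auditor may reject the transcript in the afternoon eventually resigned.
'assume' is word 9.

9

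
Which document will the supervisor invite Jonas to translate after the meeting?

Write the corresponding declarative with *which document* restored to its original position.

The supervisor will invite Jonas to translate which document after the meeting.

The filler 'which document' is interpreted as the direct object of 'translate'. Fronting leaves a gap immediately after 'translate':
Which document will the supervisor invite Jonas to translate ___ after the meeting?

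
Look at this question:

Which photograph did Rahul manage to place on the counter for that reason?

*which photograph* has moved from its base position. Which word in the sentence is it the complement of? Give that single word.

Underlying clause: Rahul did manage to place which photograph on the counter for that reason.
'which photograph' is the direct object of 'place'. It moves to the left edge, and the trace sits right after 'place':
Which photograph did Rahul manage to place ___ on the counter for that reason?

place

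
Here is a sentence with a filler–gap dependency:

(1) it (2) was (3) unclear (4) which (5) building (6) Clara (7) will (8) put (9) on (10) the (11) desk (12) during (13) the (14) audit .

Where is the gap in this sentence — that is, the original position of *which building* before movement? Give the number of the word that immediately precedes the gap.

8

Before movement: Clara will put which building on the desk during the audit.
'which building' is the direct object of 'put'. Wh-movement fronts it, leaving a gap right after 'put':
It was unclear which building Clara will put ___ on the desk during the audit.
'put' is word 8.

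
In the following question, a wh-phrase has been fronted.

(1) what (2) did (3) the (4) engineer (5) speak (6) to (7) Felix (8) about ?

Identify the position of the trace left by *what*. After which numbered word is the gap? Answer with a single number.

8

Underlying clause: The engineer did speak to Felix about what.
'what' is the object of the preposition 'about'. Fronting leaves a gap immediately after 'about':
What did the engineer speak to Felix about ___?
'about' is word 8.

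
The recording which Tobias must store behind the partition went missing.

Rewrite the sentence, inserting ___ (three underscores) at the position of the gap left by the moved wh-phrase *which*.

'which' is the direct object of 'store'. The gap is right after 'store'.

The recording which Tobias must store ___ behind the partition went missing.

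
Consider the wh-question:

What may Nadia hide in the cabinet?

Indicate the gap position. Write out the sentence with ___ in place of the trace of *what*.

Before movement: Nadia may hide what in the cabinet.
'what' is the direct object of 'hide'. The gap is right after 'hide'.

What may Nadia hide ___ in the cabinet?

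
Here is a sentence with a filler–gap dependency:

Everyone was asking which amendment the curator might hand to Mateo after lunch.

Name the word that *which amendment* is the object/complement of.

Before movement: The curator might hand which amendment to Mateo after lunch.
The filler 'which amendment' is interpreted as the direct object of 'hand'. It moves to the left edge, and the trace sits right after 'hand':
Everyone was asking which amendment the curator might hand ___ to Mateo after lunch.

hand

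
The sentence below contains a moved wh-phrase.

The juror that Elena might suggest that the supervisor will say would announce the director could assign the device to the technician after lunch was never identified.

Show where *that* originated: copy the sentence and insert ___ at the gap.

The juror that Elena might suggest that the supervisor will say ___ would announce the director could assign the device to the technician after lunch was never identified.

'that' functions as the subject of the clause embedded under 'say'. The gap is right after 'say'.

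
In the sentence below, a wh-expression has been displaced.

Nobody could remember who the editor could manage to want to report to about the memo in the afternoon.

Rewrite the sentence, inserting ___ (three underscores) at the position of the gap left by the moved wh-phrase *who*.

In situ: The editor could manage to want to report to who about the memo in the afternoon.
'who' is the object of the preposition 'to'. The gap is right after 'to'.

Nobody could remember who the editor could manage to want to report to ___ about the memo in the afternoon.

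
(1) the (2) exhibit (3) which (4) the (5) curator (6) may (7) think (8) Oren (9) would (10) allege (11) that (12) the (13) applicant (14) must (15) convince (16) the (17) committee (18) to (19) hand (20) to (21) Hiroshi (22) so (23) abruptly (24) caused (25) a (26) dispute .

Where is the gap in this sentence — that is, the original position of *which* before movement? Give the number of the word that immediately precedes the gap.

19

'which' functions as the direct object of 'hand'. Wh-movement fronts it, leaving a gap right after 'hand':
The exhibit which the curator may think Oren would allege that the applicant must convince the committee to hand ___ to Hiroshi so abruptly caused a dispute.
'hand' is word 19.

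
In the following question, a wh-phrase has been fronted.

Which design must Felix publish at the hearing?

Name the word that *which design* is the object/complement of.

publish

Pre-movement form: Felix must publish which design at the hearing.
The filler 'which design' is interpreted as the direct object of 'publish'. Wh-movement fronts it, leaving a gap right after 'publish':
Which design must Felix publish ___ at the hearing?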